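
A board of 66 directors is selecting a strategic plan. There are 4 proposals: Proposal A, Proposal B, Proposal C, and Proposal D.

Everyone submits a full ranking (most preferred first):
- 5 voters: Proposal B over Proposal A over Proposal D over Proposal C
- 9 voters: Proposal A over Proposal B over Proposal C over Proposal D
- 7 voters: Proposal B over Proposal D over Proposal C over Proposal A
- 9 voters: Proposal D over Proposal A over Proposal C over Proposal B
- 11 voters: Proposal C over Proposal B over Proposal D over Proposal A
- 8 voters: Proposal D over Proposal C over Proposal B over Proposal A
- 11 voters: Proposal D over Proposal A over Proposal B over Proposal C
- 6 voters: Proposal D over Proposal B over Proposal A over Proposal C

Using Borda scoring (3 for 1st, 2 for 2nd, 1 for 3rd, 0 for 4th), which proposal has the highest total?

Proposal A: 5×2 + 9×3 + 7×0 + 9×2 + 11×0 + 8×0 + 11×2 + 6×1 = 83
Proposal B: 5×3 + 9×2 + 7×3 + 9×0 + 11×2 + 8×1 + 11×1 + 6×2 = 107
Proposal C: 5×0 + 9×1 + 7×1 + 9×1 + 11×3 + 8×2 + 11×0 + 6×0 = 74
Proposal D: 5×1 + 9×0 + 7×2 + 9×3 + 11×1 + 8×3 + 11×3 + 6×3 = 132

Proposal D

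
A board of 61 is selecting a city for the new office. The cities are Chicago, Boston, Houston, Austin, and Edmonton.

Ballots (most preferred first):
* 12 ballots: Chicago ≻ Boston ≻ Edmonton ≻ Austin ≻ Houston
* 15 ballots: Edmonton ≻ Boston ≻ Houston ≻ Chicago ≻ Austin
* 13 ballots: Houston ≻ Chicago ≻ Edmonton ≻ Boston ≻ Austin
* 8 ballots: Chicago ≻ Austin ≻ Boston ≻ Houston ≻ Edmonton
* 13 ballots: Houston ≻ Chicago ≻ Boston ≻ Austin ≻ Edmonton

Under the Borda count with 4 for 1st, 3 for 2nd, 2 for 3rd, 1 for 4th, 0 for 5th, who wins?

Chicago: 12×4 + 15×1 + 13×3 + 8×4 + 13×3 = 173
Boston: 12×3 + 15×3 + 13×1 + 8×2 + 13×2 = 136
Houston: 12×0 + 15×2 + 13×4 + 8×1 + 13×4 = 142
Austin: 12×1 + 15×0 + 13×0 + 8×3 + 13×1 = 49
Edmonton: 12×2 + 15×4 + 13×2 + 8×0 + 13×0 = 110

Chicago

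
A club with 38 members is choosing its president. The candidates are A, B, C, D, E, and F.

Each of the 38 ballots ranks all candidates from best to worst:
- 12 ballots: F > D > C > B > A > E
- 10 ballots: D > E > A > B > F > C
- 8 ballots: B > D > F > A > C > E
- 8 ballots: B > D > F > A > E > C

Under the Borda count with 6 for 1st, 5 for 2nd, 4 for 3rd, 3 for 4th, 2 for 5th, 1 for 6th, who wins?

D

A: 12×2 + 10×4 + 8×3 + 8×3 = 112
B: 12×3 + 10×3 + 8×6 + 8×6 = 162
C: 12×4 + 10×1 + 8×2 + 8×1 = 82
D: 12×5 + 10×6 + 8×5 + 8×5 = 200
E: 12×1 + 10×5 + 8×1 + 8×2 = 86
F: 12×6 + 10×2 + 8×4 + 8×4 = 156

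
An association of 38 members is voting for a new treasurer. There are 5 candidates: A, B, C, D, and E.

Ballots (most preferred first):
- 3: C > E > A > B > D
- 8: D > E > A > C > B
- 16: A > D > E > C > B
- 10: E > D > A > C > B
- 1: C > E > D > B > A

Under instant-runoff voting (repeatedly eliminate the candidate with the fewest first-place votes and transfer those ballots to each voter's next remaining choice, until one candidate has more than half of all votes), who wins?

Round 1: A 16, B 0, C 4, D 8, E 10. B eliminated.
Round 2: A 16, C 4, D 8, E 10. C eliminated.
Round 3: A 16, D 8, E 14. D eliminated.
Round 4: A 16, E 22. E has a majority (≥20).

E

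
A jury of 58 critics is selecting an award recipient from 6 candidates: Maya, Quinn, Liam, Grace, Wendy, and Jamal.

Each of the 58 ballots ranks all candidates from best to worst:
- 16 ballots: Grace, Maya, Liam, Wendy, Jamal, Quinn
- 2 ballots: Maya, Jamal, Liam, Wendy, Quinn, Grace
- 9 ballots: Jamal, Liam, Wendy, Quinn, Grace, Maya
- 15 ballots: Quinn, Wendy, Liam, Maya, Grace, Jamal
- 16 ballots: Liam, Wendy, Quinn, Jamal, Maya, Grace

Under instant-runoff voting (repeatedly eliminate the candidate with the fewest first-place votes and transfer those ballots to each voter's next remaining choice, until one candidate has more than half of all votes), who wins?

Liam

Round 1: Maya 2, Quinn 15, Liam 16, Grace 16, Wendy 0, Jamal 9. Wendy eliminated.
Round 2: Maya 2, Quinn 15, Liam 16, Grace 16, Jamal 9. Maya eliminated.
Round 3: Quinn 15, Liam 16, Grace 16, Jamal 11. Jamal eliminated.
Round 4: Quinn 15, Liam 27, Grace 16. Quinn eliminated.
Round 5: Liam 42, Grace 16. Liam has a majority (≥30).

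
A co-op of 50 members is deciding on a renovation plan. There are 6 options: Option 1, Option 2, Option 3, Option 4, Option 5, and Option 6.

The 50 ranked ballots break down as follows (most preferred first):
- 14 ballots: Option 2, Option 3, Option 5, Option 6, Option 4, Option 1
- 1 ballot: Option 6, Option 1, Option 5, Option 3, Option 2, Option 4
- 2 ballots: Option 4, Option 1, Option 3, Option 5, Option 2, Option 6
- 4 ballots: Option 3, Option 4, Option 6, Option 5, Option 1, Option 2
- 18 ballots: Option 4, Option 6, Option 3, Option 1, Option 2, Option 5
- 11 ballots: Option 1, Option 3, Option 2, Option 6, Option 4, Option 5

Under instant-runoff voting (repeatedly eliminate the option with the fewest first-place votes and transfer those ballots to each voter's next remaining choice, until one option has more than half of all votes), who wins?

Round 1: Option 1 11, Option 2 14, Option 3 4, Option 4 20, Option 5 0, Option 6 1. Option 5 eliminated.
Round 2: Option 1 11, Option 2 14, Option 3 4, Option 4 20, Option 6 1. Option 6 eliminated.
Round 3: Option 1 12, Option 2 14, Option 3 4, Option 4 20. Option 3 eliminated.
Round 4: Option 1 12, Option 2 14, Option 4 24. Option 1 eliminated.
Round 5: Option 2 26, Option 4 24. Option 2 has a majority (≥26).

Option 2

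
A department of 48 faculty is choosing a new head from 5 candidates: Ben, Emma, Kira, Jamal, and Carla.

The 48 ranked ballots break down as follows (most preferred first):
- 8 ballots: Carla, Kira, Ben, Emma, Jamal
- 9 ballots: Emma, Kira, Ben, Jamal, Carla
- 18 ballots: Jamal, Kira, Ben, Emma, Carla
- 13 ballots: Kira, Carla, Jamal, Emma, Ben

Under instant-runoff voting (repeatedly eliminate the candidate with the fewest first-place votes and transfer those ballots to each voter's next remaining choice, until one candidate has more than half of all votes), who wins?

Round 1: Ben 0, Emma 9, Kira 13, Jamal 18, Carla 8. Ben eliminated.
Round 2: Emma 9, Kira 13, Jamal 18, Carla 8. Carla eliminated.
Round 3: Emma 9, Kira 21, Jamal 18. Emma eliminated.
Round 4: Kira 30, Jamal 18. Kira has a majority (≥25).

Kira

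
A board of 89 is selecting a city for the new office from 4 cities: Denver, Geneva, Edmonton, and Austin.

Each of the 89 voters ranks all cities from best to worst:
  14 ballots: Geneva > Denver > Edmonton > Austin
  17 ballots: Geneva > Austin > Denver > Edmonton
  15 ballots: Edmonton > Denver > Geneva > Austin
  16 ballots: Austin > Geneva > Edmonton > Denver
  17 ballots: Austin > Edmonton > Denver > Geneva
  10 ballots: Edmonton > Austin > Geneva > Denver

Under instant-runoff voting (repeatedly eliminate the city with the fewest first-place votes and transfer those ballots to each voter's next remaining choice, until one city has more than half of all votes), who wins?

Round 1: Denver 0, Geneva 31, Edmonton 25, Austin 33. Denver eliminated.
Round 2: Geneva 31, Edmonton 25, Austin 33. Edmonton eliminated.
Round 3: Geneva 46, Austin 43. Geneva has a majority (≥45).

Geneva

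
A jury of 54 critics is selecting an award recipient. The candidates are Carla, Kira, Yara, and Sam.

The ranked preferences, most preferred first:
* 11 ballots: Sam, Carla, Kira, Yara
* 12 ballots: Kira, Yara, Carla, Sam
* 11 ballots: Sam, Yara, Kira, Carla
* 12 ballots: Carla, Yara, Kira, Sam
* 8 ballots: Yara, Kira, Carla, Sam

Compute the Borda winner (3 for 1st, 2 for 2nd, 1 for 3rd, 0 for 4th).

Carla: 11×2 + 12×1 + 11×0 + 12×3 + 8×1 = 78
Kira: 11×1 + 12×3 + 11×1 + 12×1 + 8×2 = 86
Yara: 11×0 + 12×2 + 11×2 + 12×2 + 8×3 = 94
Sam: 11×3 + 12×0 + 11×3 + 12×0 + 8×0 = 66

Yara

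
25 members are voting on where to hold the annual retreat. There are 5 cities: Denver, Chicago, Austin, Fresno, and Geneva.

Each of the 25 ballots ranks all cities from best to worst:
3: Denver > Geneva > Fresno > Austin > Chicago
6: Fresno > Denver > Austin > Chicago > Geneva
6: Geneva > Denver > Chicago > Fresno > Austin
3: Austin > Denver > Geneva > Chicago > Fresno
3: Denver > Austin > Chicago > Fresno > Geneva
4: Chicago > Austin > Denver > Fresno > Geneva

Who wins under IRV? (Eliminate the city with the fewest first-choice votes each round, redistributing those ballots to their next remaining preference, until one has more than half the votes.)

Denver

Round 1: Denver 6, Chicago 4, Austin 3, Fresno 6, Geneva 6. Austin eliminated.
Round 2: Denver 9, Chicago 4, Fresno 6, Geneva 6. Chicago eliminated.
Round 3: Denver 13, Fresno 6, Geneva 6. Denver has a majority (≥13).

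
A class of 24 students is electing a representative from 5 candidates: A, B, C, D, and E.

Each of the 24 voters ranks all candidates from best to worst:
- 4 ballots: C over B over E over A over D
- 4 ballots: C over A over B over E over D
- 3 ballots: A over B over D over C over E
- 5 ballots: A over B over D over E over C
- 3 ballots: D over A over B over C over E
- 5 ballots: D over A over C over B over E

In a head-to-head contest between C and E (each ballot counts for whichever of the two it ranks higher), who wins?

C

C is ranked above E on 19 ballots; E above C on 5.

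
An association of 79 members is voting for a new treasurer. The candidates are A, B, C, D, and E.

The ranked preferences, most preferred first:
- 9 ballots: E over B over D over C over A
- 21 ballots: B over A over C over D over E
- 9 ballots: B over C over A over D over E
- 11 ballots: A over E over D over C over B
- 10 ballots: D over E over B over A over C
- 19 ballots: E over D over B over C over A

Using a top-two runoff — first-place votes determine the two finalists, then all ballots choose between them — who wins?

E

Round 1 first-place votes: A 11, B 30, C 0, D 10, E 28. B and E advance.
Runoff: B is ranked above E on 30 ballots, E above B on 49.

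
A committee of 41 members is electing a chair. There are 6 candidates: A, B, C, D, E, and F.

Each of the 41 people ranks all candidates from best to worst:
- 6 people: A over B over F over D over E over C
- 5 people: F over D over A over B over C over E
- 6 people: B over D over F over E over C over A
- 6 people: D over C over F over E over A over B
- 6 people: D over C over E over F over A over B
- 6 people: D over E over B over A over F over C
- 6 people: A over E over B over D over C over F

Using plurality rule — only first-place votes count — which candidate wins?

D

First-place votes: A 12, B 6, C 0, D 18, E 0, F 5.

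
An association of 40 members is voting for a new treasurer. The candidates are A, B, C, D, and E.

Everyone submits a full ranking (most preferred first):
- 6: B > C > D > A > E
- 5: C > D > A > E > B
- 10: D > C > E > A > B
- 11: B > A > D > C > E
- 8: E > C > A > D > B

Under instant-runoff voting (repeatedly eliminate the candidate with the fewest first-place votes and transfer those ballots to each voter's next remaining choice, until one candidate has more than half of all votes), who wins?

Round 1: A 0, B 17, C 5, D 10, E 8. A eliminated.
Round 2: B 17, C 5, D 10, E 8. C eliminated.
Round 3: B 17, D 15, E 8. E eliminated.
Round 4: B 17, D 23. D has a majority (≥21).

D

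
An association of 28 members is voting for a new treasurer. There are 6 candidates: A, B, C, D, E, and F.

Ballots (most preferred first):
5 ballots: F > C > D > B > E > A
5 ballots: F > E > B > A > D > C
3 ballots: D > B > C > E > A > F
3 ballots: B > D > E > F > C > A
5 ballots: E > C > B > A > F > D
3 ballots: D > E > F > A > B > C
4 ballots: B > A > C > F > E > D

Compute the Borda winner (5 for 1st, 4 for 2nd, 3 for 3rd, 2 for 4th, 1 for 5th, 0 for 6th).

B

A: 5×0 + 5×2 + 3×1 + 3×0 + 5×2 + 3×2 + 4×4 = 45
B: 5×2 + 5×3 + 3×4 + 3×5 + 5×3 + 3×1 + 4×5 = 90
C: 5×4 + 5×0 + 3×3 + 3×1 + 5×4 + 3×0 + 4×3 = 64
D: 5×3 + 5×1 + 3×5 + 3×4 + 5×0 + 3×5 + 4×0 = 62
E: 5×1 + 5×4 + 3×2 + 3×3 + 5×5 + 3×4 + 4×1 = 81
F: 5×5 + 5×5 + 3×0 + 3×2 + 5×1 + 3×3 + 4×2 = 78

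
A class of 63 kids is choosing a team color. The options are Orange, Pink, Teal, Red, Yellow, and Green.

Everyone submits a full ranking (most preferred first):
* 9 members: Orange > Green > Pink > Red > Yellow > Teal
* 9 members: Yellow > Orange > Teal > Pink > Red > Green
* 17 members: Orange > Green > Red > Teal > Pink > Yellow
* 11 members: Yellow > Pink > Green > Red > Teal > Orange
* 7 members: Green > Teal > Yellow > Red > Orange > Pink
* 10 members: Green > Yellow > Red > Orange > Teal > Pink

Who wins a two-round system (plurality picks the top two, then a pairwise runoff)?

Yellow

Round 1 first-place votes: Orange 26, Pink 0, Teal 0, Red 0, Yellow 20, Green 17. Orange and Yellow advance.
Runoff: Orange is ranked above Yellow on 26 ballots, Yellow above Orange on 37.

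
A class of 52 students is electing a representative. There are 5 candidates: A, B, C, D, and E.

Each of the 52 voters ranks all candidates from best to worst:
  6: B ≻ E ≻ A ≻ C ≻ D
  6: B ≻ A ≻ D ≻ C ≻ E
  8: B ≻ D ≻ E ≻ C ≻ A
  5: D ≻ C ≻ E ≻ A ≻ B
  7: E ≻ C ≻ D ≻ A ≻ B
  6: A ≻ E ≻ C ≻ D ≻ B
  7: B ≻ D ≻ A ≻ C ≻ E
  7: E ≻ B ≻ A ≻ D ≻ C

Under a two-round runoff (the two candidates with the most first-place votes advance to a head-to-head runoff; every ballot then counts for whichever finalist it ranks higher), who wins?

Round 1 first-place votes: A 6, B 27, C 0, D 5, E 14. B and E advance.
Runoff: B is ranked above E on 27 ballots, E above B on 25.

B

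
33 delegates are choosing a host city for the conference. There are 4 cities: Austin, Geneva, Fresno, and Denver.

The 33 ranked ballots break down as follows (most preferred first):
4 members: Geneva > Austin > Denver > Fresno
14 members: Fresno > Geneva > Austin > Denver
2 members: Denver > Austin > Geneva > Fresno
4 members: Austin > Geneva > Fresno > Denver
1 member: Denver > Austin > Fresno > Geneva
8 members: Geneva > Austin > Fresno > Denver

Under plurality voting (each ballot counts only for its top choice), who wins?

Fresno

First-place votes: Austin 4, Geneva 12, Fresno 14, Denver 3.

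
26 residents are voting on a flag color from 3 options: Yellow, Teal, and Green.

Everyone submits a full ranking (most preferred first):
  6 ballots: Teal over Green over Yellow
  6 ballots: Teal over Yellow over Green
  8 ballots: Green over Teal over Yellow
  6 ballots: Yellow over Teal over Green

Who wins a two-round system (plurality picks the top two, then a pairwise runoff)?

Teal

Round 1 first-place votes: Yellow 6, Teal 12, Green 8. Teal and Green advance.
Runoff: Teal is ranked above Green on 18 ballots, Green above Teal on 8.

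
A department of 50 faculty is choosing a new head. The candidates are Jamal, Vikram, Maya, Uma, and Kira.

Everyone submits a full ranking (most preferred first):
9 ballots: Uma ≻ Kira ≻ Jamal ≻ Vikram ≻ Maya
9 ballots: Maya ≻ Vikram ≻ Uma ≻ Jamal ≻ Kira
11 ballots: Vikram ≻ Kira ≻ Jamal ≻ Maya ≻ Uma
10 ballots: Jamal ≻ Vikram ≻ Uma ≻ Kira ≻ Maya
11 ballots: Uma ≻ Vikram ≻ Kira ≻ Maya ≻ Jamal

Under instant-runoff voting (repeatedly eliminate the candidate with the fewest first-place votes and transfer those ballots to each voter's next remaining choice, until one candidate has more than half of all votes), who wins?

Round 1: Jamal 10, Vikram 11, Maya 9, Uma 20, Kira 0. Kira eliminated.
Round 2: Jamal 10, Vikram 11, Maya 9, Uma 20. Maya eliminated.
Round 3: Jamal 10, Vikram 20, Uma 20. Jamal eliminated.
Round 4: Vikram 30, Uma 20. Vikram has a majority (≥26).

Vikram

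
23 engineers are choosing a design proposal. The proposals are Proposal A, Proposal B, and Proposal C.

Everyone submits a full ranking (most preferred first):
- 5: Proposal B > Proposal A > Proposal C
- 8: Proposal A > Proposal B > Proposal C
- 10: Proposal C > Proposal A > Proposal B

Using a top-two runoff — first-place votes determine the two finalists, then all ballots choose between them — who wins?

Proposal A

Round 1 first-place votes: Proposal A 8, Proposal B 5, Proposal C 10. Proposal C and Proposal A advance.
Runoff: Proposal C is ranked above Proposal A on 10 ballots, Proposal A above Proposal C on 13.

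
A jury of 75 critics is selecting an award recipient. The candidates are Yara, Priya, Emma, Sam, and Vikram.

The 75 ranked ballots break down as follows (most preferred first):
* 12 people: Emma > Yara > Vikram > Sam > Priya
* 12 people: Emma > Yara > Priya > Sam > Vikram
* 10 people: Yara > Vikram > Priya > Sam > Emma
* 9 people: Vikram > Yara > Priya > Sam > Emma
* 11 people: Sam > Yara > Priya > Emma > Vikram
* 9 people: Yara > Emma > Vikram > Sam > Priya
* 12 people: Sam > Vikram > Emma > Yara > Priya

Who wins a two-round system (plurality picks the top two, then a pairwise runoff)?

Round 1 first-place votes: Yara 19, Priya 0, Emma 24, Sam 23, Vikram 9. Emma and Sam advance.
Runoff: Emma is ranked above Sam on 33 ballots, Sam above Emma on 42.

Sam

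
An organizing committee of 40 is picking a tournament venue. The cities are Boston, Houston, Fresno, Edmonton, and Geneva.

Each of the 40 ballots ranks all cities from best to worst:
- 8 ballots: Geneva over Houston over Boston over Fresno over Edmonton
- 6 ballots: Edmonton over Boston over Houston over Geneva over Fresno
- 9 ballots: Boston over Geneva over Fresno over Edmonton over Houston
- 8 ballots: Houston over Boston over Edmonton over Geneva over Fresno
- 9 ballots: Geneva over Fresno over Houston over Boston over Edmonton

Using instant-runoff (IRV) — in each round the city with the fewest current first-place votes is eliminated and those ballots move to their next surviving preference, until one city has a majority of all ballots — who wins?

Round 1: Boston 9, Houston 8, Fresno 0, Edmonton 6, Geneva 17. Fresno eliminated.
Round 2: Boston 9, Houston 8, Edmonton 6, Geneva 17. Edmonton eliminated.
Round 3: Boston 15, Houston 8, Geneva 17. Houston eliminated.
Round 4: Boston 23, Geneva 17. Boston has a majority (≥21).

Boston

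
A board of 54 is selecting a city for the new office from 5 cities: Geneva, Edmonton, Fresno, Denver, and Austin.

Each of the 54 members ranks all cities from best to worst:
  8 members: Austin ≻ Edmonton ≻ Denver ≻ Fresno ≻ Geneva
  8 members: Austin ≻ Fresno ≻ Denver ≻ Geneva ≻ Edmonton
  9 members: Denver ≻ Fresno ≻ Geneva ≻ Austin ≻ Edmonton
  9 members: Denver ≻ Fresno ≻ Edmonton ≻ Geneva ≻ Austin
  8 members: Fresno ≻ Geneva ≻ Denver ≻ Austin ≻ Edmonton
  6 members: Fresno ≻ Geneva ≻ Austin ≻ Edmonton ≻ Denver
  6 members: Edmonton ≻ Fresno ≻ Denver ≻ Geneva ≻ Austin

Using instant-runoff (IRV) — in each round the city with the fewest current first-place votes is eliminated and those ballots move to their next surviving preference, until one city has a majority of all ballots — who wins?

Round 1: Geneva 0, Edmonton 6, Fresno 14, Denver 18, Austin 16. Geneva eliminated.
Round 2: Edmonton 6, Fresno 14, Denver 18, Austin 16. Edmonton eliminated.
Round 3: Fresno 20, Denver 18, Austin 16. Austin eliminated.
Round 4: Fresno 28, Denver 26. Fresno has a majority (≥28).

Fresno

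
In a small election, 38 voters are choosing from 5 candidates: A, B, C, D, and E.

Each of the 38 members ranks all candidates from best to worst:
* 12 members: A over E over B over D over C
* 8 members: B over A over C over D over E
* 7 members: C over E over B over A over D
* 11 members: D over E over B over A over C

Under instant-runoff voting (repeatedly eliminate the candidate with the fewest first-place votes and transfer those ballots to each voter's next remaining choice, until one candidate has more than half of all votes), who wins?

Round 1: A 12, B 8, C 7, D 11, E 0. E eliminated.
Round 2: A 12, B 8, C 7, D 11. C eliminated.
Round 3: A 12, B 15, D 11. D eliminated.
Round 4: A 12, B 26. B has a majority (≥20).

B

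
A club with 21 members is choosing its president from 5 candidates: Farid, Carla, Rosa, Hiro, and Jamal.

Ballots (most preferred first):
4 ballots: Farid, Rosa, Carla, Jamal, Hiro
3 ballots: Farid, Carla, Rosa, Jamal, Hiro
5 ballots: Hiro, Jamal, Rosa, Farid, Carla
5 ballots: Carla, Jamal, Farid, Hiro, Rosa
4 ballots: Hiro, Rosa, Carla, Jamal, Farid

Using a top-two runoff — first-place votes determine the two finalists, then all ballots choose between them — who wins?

Round 1 first-place votes: Farid 7, Carla 5, Rosa 0, Hiro 9, Jamal 0. Hiro and Farid advance.
Runoff: Hiro is ranked above Farid on 9 ballots, Farid above Hiro on 12.

Farid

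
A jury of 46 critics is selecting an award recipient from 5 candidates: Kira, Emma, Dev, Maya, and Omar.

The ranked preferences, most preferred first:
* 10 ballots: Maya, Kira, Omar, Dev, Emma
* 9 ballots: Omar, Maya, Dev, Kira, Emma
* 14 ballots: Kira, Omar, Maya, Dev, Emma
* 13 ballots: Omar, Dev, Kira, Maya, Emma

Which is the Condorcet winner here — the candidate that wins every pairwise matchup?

Kira vs Emma: 46–0
Kira vs Dev: 24–22
Kira vs Maya: 27–19
Kira vs Omar: 24–22
Kira beats every other candidate.

Kira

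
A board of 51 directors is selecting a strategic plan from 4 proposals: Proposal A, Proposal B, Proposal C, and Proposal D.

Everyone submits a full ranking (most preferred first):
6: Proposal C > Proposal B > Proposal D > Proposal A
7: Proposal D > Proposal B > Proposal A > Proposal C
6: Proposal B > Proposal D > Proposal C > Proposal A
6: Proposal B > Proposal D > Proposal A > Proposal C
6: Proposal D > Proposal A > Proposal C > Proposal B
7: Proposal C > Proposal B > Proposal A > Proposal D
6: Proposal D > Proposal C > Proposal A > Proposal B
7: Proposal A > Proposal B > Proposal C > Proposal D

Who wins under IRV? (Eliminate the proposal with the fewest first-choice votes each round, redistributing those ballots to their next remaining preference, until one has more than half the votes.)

Proposal B

Round 1: Proposal A 7, Proposal B 12, Proposal C 13, Proposal D 19. Proposal A eliminated.
Round 2: Proposal B 19, Proposal C 13, Proposal D 19. Proposal C eliminated.
Round 3: Proposal B 32, Proposal D 19. Proposal B has a majority (≥26).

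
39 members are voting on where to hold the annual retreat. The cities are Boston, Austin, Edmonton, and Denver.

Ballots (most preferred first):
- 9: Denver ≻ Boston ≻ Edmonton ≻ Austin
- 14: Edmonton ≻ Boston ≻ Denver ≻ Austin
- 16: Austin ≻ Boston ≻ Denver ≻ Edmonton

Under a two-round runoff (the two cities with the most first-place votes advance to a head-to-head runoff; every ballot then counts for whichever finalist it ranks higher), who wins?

Round 1 first-place votes: Boston 0, Austin 16, Edmonton 14, Denver 9. Austin and Edmonton advance.
Runoff: Austin is ranked above Edmonton on 16 ballots, Edmonton above Austin on 23.

Edmonton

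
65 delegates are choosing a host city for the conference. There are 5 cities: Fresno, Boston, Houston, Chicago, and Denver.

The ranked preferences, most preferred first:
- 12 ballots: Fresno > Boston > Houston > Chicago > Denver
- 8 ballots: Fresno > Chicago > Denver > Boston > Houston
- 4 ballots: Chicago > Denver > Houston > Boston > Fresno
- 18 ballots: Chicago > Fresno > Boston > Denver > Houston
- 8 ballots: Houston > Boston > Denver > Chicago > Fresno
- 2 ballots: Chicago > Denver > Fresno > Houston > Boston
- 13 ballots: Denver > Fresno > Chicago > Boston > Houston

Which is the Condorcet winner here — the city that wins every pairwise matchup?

Fresno

Fresno vs Boston: 53–12
Fresno vs Houston: 53–12
Fresno vs Chicago: 33–32
Fresno vs Denver: 38–27
Fresno beats every other city.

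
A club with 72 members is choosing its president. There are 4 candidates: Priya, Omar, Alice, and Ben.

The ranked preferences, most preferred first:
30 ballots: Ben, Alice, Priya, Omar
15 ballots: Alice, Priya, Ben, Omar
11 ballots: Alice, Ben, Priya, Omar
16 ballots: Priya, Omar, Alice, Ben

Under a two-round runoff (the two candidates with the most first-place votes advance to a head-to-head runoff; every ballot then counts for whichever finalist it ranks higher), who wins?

Alice

Round 1 first-place votes: Priya 16, Omar 0, Alice 26, Ben 30. Ben and Alice advance.
Runoff: Ben is ranked above Alice on 30 ballots, Alice above Ben on 42.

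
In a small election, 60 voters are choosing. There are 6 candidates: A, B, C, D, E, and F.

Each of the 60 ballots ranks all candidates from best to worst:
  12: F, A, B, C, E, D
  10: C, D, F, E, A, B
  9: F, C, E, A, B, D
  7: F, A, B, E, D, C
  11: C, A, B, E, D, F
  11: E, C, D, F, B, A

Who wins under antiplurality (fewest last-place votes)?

E

Last-place votes: A 11, B 10, C 7, D 21, E 0, F 11.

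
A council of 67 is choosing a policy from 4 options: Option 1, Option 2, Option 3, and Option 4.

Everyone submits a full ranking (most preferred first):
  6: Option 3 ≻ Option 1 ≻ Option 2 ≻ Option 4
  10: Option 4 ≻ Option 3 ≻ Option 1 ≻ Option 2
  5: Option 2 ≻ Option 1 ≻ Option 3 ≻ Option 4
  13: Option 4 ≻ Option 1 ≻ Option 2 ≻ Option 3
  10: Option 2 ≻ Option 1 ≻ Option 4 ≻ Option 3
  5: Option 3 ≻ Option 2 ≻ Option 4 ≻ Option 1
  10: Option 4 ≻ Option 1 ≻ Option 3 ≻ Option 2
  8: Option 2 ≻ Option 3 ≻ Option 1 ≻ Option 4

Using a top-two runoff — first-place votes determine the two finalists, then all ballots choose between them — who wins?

Round 1 first-place votes: Option 1 0, Option 2 23, Option 3 11, Option 4 33. Option 4 and Option 2 advance.
Runoff: Option 4 is ranked above Option 2 on 33 ballots, Option 2 above Option 4 on 34.

Option 2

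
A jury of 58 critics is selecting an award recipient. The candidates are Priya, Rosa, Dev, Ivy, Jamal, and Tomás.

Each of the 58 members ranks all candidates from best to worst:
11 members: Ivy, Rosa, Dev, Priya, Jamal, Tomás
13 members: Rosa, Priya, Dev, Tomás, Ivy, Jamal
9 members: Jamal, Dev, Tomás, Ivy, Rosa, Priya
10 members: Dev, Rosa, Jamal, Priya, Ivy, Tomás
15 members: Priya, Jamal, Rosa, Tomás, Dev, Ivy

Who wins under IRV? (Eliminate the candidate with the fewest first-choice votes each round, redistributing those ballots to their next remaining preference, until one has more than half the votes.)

Rosa

Round 1: Priya 15, Rosa 13, Dev 10, Ivy 11, Jamal 9, Tomás 0. Tomás eliminated.
Round 2: Priya 15, Rosa 13, Dev 10, Ivy 11, Jamal 9. Jamal eliminated.
Round 3: Priya 15, Rosa 13, Dev 19, Ivy 11. Ivy eliminated.
Round 4: Priya 15, Rosa 24, Dev 19. Priya eliminated.
Round 5: Rosa 39, Dev 19. Rosa has a majority (≥30).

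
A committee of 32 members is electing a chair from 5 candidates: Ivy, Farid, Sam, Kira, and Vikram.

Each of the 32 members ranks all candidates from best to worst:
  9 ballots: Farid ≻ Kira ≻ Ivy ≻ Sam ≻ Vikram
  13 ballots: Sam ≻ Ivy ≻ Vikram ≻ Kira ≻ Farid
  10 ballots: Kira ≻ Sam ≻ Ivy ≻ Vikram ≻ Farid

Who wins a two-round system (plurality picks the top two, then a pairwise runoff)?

Kira

Round 1 first-place votes: Ivy 0, Farid 9, Sam 13, Kira 10, Vikram 0. Sam and Kira advance.
Runoff: Sam is ranked above Kira on 13 ballots, Kira above Sam on 19.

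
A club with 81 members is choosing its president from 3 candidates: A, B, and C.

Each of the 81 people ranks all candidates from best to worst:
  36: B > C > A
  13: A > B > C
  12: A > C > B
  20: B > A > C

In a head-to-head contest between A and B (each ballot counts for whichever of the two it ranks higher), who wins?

A is ranked above B on 25 ballots; B above A on 56.

B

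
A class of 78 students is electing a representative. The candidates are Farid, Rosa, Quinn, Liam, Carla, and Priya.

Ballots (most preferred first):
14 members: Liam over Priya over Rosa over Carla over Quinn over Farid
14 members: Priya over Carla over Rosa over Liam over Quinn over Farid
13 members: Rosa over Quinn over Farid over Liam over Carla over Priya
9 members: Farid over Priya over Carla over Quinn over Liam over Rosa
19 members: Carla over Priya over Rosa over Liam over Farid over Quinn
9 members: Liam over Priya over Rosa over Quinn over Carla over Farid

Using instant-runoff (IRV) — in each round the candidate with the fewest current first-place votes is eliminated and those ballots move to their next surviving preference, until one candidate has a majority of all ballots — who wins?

Round 1: Farid 9, Rosa 13, Quinn 0, Liam 23, Carla 19, Priya 14. Quinn eliminated.
Round 2: Farid 9, Rosa 13, Liam 23, Carla 19, Priya 14. Farid eliminated.
Round 3: Rosa 13, Liam 23, Carla 19, Priya 23. Rosa eliminated.
Round 4: Liam 36, Carla 19, Priya 23. Carla eliminated.
Round 5: Liam 36, Priya 42. Priya has a majority (≥40).

Priya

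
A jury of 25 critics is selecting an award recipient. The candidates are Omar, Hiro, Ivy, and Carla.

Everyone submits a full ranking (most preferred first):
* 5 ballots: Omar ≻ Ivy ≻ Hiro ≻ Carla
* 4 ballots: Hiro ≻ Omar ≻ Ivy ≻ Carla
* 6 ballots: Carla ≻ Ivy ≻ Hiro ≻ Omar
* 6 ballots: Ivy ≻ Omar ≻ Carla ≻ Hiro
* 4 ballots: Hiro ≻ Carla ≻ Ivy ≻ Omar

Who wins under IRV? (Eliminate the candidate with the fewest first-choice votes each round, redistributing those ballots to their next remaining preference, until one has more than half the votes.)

Round 1: Omar 5, Hiro 8, Ivy 6, Carla 6. Omar eliminated.
Round 2: Hiro 8, Ivy 11, Carla 6. Carla eliminated.
Round 3: Hiro 8, Ivy 17. Ivy has a majority (≥13).

Ivy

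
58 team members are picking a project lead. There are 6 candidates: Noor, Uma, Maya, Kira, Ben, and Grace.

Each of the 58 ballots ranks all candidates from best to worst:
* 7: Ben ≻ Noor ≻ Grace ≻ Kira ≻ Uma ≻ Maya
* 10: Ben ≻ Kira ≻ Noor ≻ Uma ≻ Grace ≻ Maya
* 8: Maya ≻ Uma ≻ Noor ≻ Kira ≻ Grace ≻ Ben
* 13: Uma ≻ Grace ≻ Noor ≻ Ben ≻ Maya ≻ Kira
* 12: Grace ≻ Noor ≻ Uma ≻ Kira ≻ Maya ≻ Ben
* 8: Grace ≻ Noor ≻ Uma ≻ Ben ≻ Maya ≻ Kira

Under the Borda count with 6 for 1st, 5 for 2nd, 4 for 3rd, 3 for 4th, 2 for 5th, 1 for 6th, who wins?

Noor

Noor: 7×5 + 10×4 + 8×4 + 13×4 + 12×5 + 8×5 = 259
Uma: 7×2 + 10×3 + 8×5 + 13×6 + 12×4 + 8×4 = 242
Maya: 7×1 + 10×1 + 8×6 + 13×2 + 12×2 + 8×2 = 131
Kira: 7×3 + 10×5 + 8×3 + 13×1 + 12×3 + 8×1 = 152
Ben: 7×6 + 10×6 + 8×1 + 13×3 + 12×1 + 8×3 = 185
Grace: 7×4 + 10×2 + 8×2 + 13×5 + 12×6 + 8×6 = 249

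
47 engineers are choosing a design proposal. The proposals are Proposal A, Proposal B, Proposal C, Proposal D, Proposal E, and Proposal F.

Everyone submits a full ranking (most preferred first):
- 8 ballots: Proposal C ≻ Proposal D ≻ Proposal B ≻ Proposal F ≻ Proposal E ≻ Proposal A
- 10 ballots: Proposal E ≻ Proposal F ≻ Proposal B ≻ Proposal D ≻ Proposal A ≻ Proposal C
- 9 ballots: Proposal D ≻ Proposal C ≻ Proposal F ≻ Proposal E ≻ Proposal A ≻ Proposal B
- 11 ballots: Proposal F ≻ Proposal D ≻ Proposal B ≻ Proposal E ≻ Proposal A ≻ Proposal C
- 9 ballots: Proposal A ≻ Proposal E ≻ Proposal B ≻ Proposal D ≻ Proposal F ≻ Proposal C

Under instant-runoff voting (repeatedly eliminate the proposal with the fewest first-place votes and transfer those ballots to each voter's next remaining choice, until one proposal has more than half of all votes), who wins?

Proposal D

Round 1: Proposal A 9, Proposal B 0, Proposal C 8, Proposal D 9, Proposal E 10, Proposal F 11. Proposal B eliminated.
Round 2: Proposal A 9, Proposal C 8, Proposal D 9, Proposal E 10, Proposal F 11. Proposal C eliminated.
Round 3: Proposal A 9, Proposal D 17, Proposal E 10, Proposal F 11. Proposal A eliminated.
Round 4: Proposal D 17, Proposal E 19, Proposal F 11. Proposal F eliminated.
Round 5: Proposal D 28, Proposal E 19. Proposal D has a majority (≥24).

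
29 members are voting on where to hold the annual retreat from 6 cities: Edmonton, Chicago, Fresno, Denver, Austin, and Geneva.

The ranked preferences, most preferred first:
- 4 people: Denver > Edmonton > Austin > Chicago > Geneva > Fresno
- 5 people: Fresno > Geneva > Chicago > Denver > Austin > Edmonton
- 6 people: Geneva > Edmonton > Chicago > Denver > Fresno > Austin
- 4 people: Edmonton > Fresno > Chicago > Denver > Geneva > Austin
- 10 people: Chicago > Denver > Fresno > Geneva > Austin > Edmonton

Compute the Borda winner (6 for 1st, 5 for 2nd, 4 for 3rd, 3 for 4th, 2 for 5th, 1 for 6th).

Chicago

Edmonton: 4×5 + 5×1 + 6×5 + 4×6 + 10×1 = 89
Chicago: 4×3 + 5×4 + 6×4 + 4×4 + 10×6 = 132
Fresno: 4×1 + 5×6 + 6×2 + 4×5 + 10×4 = 106
Denver: 4×6 + 5×3 + 6×3 + 4×3 + 10×5 = 119
Austin: 4×4 + 5×2 + 6×1 + 4×1 + 10×2 = 56
Geneva: 4×2 + 5×5 + 6×6 + 4×2 + 10×3 = 107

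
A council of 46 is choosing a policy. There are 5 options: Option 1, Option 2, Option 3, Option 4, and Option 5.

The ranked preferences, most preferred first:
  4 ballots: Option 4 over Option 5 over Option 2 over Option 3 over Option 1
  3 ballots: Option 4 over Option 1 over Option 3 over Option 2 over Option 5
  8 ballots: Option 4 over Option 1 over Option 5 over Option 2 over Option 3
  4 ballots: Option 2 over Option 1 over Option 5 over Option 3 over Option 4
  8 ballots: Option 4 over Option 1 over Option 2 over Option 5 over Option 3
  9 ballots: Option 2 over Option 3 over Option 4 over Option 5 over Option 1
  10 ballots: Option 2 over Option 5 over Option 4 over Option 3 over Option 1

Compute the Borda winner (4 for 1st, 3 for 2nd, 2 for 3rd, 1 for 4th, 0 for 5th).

Option 1: 4×0 + 3×3 + 8×3 + 4×3 + 8×3 + 9×0 + 10×0 = 69
Option 2: 4×2 + 3×1 + 8×1 + 4×4 + 8×2 + 9×4 + 10×4 = 127
Option 3: 4×1 + 3×2 + 8×0 + 4×1 + 8×0 + 9×3 + 10×1 = 51
Option 4: 4×4 + 3×4 + 8×4 + 4×0 + 8×4 + 9×2 + 10×2 = 130
Option 5: 4×3 + 3×0 + 8×2 + 4×2 + 8×1 + 9×1 + 10×3 = 83

Option 4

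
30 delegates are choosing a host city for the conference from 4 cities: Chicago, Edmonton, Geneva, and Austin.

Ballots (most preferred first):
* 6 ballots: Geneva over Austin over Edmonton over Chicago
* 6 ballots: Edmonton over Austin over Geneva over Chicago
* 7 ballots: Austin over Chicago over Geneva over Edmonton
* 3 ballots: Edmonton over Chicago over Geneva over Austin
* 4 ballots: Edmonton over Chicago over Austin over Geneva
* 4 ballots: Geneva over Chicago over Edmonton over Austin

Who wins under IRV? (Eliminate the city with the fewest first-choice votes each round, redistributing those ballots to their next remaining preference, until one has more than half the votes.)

Geneva

Round 1: Chicago 0, Edmonton 13, Geneva 10, Austin 7. Chicago eliminated.
Round 2: Edmonton 13, Geneva 10, Austin 7. Austin eliminated.
Round 3: Edmonton 13, Geneva 17. Geneva has a majority (≥16).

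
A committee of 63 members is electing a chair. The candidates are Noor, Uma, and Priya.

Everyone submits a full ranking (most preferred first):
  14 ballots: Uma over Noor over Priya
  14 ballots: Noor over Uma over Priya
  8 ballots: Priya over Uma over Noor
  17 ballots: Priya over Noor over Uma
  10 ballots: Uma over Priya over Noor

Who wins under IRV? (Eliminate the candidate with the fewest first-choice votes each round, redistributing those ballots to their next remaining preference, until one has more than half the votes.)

Uma

Round 1: Noor 14, Uma 24, Priya 25. Noor eliminated.
Round 2: Uma 38, Priya 25. Uma has a majority (≥32).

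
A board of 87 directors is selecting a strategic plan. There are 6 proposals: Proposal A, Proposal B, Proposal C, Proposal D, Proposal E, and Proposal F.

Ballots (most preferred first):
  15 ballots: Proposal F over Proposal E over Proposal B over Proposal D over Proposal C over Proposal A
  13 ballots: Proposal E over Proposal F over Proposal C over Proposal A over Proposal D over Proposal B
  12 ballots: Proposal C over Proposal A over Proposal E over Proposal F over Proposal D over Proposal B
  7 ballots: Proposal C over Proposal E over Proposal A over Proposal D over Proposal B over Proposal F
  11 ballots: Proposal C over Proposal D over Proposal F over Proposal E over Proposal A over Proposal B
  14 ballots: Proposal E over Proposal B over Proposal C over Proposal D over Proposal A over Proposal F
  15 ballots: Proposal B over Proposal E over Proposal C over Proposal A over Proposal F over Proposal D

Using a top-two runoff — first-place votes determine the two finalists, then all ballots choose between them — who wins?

Round 1 first-place votes: Proposal A 0, Proposal B 15, Proposal C 30, Proposal D 0, Proposal E 27, Proposal F 15. Proposal C and Proposal E advance.
Runoff: Proposal C is ranked above Proposal E on 30 ballots, Proposal E above Proposal C on 57.

Proposal E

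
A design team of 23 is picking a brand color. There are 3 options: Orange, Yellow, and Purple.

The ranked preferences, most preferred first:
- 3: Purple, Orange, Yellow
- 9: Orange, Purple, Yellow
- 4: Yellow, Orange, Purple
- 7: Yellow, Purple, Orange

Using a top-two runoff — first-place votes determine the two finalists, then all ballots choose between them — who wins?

Orange

Round 1 first-place votes: Orange 9, Yellow 11, Purple 3. Yellow and Orange advance.
Runoff: Yellow is ranked above Orange on 11 ballots, Orange above Yellow on 12.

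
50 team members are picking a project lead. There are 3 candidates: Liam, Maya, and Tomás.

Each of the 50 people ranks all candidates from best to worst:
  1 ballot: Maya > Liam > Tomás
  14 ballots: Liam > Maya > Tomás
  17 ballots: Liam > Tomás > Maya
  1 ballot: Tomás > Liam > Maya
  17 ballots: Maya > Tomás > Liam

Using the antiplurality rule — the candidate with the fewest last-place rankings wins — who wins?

Tomás

Last-place votes: Liam 17, Maya 18, Tomás 15.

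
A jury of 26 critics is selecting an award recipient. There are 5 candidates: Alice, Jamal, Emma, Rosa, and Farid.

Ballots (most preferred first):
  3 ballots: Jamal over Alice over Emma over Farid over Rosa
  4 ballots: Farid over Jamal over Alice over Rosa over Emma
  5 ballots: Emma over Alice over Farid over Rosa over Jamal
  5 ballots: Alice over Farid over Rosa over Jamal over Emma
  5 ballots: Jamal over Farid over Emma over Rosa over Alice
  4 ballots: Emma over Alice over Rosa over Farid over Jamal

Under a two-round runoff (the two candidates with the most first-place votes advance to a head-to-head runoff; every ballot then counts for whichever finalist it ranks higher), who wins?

Round 1 first-place votes: Alice 5, Jamal 8, Emma 9, Rosa 0, Farid 4. Emma and Jamal advance.
Runoff: Emma is ranked above Jamal on 9 ballots, Jamal above Emma on 17.

Jamal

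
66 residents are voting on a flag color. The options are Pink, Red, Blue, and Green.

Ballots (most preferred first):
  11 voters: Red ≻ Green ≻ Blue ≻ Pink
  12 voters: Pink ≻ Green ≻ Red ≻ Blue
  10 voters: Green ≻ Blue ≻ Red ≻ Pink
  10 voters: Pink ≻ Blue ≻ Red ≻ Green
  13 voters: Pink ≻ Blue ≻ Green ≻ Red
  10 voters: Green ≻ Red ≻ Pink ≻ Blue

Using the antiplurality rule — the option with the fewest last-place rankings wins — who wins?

Green

Last-place votes: Pink 21, Red 13, Blue 22, Green 10.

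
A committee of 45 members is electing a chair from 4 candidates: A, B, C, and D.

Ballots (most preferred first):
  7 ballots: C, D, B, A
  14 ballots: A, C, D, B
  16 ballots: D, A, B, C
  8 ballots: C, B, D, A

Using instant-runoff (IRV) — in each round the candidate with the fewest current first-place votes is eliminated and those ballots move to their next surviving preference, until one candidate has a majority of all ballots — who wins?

Round 1: A 14, B 0, C 15, D 16. B eliminated.
Round 2: A 14, C 15, D 16. A eliminated.
Round 3: C 29, D 16. C has a majority (≥23).

C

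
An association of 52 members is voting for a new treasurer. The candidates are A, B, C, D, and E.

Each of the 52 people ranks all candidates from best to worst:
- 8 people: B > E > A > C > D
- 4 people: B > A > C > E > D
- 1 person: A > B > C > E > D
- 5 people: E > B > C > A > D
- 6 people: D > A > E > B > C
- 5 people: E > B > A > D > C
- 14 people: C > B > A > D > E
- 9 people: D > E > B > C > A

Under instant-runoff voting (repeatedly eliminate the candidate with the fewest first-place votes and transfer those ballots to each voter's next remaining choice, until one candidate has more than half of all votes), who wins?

B

Round 1: A 1, B 12, C 14, D 15, E 10. A eliminated.
Round 2: B 13, C 14, D 15, E 10. E eliminated.
Round 3: B 23, C 14, D 15. C eliminated.
Round 4: B 37, D 15. B has a majority (≥27).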